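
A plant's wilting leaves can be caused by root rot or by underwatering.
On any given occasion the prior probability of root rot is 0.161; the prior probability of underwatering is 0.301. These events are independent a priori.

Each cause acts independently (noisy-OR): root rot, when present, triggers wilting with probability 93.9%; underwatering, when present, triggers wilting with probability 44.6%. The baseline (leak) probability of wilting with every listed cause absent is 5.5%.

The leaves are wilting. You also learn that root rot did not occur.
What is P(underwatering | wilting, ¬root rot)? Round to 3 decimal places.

P(underwatering | wilting, ¬root rot) ≈ 0.789

Under noisy-OR, P(wilting | causes) = 1 − (1−0.055)·∏(1−qᵢ) over the active causes.
By total probability over both values of underwatering:
  P(wilting | ¬root rot) = 0.055*0.699 + 0.47647*0.301
        = 0.038445 + 0.143417 = 0.181862
Keeping only the underwatering-present terms gives 0.143417, so
  P(underwatering | wilting, ¬root rot) = 0.143417 / 0.181862 ≈ 0.789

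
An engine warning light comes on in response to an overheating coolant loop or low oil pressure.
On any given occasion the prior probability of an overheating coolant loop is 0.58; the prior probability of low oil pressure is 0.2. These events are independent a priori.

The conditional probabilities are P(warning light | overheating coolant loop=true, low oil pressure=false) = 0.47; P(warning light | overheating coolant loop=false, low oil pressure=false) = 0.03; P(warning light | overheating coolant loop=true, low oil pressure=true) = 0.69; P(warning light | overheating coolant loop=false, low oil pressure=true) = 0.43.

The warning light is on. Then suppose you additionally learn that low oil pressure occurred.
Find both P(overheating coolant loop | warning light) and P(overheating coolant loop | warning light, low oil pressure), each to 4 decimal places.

P(overheating coolant loop | warning light) ≈ 0.8658; P(overheating coolant loop | warning light, low oil pressure) ≈ 0.6890

Weight on overheating coolant loop=true, given the evidence: 0.218080 + 0.080040 = 0.298120
The normalizing constant is 0.03*0.42*0.8 + 0.43*0.42*0.2 + 0.47*0.58*0.8 + 0.69*0.58*0.2 = 0.344320
Posterior = 0.298120 / 0.344320 ≈ 0.8658

Now condition on the additional information:
P(warning light | low oil pressure) = 0.43·0.42 + 0.69·0.58 = 0.180600 + 0.400200 = 0.580800
The overheating coolant loop-present share is 0.69·0.58 = 0.400200.
So P(overheating coolant loop | warning light, low oil pressure) = 0.400200/0.580800 ≈ 0.6890.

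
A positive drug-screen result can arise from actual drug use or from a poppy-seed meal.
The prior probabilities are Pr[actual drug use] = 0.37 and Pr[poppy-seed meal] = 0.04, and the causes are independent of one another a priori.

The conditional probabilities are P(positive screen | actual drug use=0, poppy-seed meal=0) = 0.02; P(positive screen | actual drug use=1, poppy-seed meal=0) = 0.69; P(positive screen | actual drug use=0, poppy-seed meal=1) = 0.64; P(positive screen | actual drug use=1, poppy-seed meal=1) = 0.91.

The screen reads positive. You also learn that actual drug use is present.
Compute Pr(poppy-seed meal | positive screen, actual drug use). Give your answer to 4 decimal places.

Pr(poppy-seed meal | positive screen, actual drug use) ≈ 0.0521

Weight on poppy-seed meal=true, given the evidence: 0.91×0.04 = 0.036400
Normalizer over all consistent configurations: 0.69×0.96 + 0.91×0.04 = 0.698800
Posterior = 0.036400 / 0.698800 ≈ 0.0521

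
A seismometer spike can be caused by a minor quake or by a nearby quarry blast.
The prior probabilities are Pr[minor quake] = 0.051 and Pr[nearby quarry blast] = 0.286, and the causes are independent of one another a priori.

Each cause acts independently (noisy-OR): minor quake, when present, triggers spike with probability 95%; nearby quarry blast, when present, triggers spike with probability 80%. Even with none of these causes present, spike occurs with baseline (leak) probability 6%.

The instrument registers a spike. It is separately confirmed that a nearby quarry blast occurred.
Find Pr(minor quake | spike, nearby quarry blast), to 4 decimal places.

Pr(minor quake | spike, nearby quarry blast) ≈ 0.0615

Under noisy-OR, P(spike | causes) = 1 − (1−0.06)·∏(1−qᵢ) over the active causes.
Enumerate both values of minor quake and weight by the priors:
  P(spike | nearby quarry blast) = 0.812·0.949 + 0.9906·0.051
        = 0.770588 + 0.050521 = 0.821109
The terms with minor quake present sum to 0.050521, so
  P(minor quake | spike, nearby quarry blast) = 0.050521 / 0.821109 ≈ 0.0615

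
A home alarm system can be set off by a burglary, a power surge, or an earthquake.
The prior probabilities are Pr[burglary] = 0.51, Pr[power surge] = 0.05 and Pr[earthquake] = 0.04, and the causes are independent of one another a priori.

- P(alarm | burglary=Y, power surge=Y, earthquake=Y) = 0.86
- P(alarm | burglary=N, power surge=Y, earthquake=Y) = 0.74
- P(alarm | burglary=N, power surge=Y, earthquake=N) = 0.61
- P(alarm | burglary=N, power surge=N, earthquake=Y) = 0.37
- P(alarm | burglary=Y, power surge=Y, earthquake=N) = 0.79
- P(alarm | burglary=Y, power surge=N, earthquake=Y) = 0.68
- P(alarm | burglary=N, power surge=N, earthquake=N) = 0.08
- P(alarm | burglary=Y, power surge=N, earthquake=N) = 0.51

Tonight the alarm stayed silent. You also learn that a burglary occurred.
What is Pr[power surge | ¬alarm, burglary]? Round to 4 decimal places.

P(¬alarm | burglary) = 0.49×0.95×0.96 + 0.32×0.95×0.04 + 0.21×0.05×0.96 + 0.14×0.05×0.04 = 0.446880 + 0.012160 + 0.010080 + 0.000280 = 0.469400
The power surge-present share is 0.010080 + 0.000280 = 0.010360.
Hence the posterior is 0.010360/0.469400 ≈ 0.0221.

Pr[power surge | ¬alarm, burglary] ≈ 0.0221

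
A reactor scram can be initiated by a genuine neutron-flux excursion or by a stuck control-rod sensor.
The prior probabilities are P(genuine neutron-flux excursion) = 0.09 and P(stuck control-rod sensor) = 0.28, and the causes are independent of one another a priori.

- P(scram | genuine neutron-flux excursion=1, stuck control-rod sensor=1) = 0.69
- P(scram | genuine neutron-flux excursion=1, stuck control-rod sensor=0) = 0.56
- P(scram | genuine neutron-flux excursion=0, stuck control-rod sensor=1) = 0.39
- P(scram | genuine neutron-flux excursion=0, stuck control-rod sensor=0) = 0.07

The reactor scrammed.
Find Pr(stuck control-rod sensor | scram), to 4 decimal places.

Pr(stuck control-rod sensor | scram) ≈ 0.5870

Sum P(scram|·) weighted by the priors over the 4 (genuine neutron-flux excursion, stuck control-rod sensor) configurations:
  P(scram) = 0.07×0.91×0.72 + 0.39×0.91×0.28 + 0.56×0.09×0.72 + 0.69×0.09×0.28
        = 0.045864 + 0.099372 + 0.036288 + 0.017388 = 0.198912
Configurations with stuck control-rod sensor contribute 0.116760, so
  P(stuck control-rod sensor | scram) = 0.116760 / 0.198912 ≈ 0.5870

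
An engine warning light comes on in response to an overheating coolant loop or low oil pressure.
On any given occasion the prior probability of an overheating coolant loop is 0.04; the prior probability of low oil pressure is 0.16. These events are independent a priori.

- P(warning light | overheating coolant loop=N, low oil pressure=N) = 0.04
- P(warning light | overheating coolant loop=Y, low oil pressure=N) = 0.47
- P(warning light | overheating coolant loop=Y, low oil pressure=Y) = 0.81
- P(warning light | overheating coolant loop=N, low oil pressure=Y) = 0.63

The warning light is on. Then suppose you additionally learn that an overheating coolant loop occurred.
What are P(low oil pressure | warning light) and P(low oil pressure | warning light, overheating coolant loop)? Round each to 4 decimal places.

P(low oil pressure | warning light) ≈ 0.6797; P(low oil pressure | warning light, overheating coolant loop) ≈ 0.2471

For the numerator, keep only low oil pressure=true terms: 0.096768 + 0.005184 = 0.101952
Normalizer over all consistent configurations: 0.04*0.96*0.84 + 0.63*0.96*0.16 + 0.47*0.04*0.84 + 0.81*0.04*0.16 = 0.150000
Posterior = 0.101952 / 0.150000 ≈ 0.6797

With the extra evidence:
P(warning light | overheating coolant loop) = 0.47·0.84 + 0.81·0.16 = 0.394800 + 0.129600 = 0.524400
Of this, 0.129600 comes from 0.81·0.16 (the low oil pressure=true cases).
Hence the posterior is 0.129600/0.524400 ≈ 0.2471.
This is intercausal reasoning (explaining away): once overheating coolant loop accounts for the warning light, low oil pressure becomes less likely.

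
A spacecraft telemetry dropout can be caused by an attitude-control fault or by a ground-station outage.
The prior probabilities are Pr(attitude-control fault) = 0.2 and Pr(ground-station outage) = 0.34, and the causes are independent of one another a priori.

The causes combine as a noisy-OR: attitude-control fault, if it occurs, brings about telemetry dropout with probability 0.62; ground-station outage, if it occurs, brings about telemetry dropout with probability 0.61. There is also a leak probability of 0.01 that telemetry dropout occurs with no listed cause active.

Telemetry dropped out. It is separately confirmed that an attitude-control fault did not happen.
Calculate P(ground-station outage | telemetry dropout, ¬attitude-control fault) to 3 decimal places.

Under noisy-OR, P(telemetry dropout | causes) = 1 − (1−0.01)·∏(1−qᵢ) over the active causes.
Sum P(telemetry dropout|·) weighted by the priors over both values of ground-station outage:
  P(telemetry dropout | ¬attitude-control fault) = 0.01*0.66 + 0.6139*0.34
        = 0.006600 + 0.208726 = 0.215326
Keeping only the ground-station outage-present terms gives 0.208726, so
  P(ground-station outage | telemetry dropout, ¬attitude-control fault) = 0.208726 / 0.215326 ≈ 0.969

P(ground-station outage | telemetry dropout, ¬attitude-control fault) ≈ 0.969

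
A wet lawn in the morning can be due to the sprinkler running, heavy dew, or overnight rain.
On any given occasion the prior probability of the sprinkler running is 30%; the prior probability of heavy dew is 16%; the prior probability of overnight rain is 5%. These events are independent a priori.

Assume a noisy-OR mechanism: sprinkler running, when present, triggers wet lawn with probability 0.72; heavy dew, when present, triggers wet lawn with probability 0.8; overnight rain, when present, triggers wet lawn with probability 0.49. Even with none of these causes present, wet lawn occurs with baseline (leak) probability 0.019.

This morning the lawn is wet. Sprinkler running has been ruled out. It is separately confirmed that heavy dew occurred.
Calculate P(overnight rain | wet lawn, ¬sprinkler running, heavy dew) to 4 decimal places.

P(overnight rain | wet lawn, ¬sprinkler running, heavy dew) ≈ 0.0556

Under noisy-OR, P(wet lawn | causes) = 1 − (1−0.019)·∏(1−qᵢ) over the active causes.
P(wet lawn | ¬sprinkler running, heavy dew) = 0.8038×0.95 + 0.899938×0.05 = 0.763610 + 0.044997 = 0.808607
The overnight rain-present share is 0.899938×0.05 = 0.044997.
Hence the posterior is 0.044997/0.808607 ≈ 0.0556.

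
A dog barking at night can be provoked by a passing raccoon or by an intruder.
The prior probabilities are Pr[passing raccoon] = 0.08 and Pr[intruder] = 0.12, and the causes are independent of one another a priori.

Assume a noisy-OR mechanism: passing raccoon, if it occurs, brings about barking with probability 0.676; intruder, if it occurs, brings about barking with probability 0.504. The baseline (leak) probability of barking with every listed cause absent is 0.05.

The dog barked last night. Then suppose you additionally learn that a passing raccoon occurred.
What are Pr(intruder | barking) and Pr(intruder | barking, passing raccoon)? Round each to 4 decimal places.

Under noisy-OR, P(barking | causes) = 1 − (1−0.05)·∏(1−qᵢ) over the active causes.
Sum P(barking|·) weighted by the priors over the 4 (passing raccoon, intruder) configurations:
  P(barking) = 0.05·0.92·0.88 + 0.5288·0.92·0.12 + 0.6922·0.08·0.88 + 0.847331·0.08·0.12
        = 0.040480 + 0.058380 + 0.048731 + 0.008134 = 0.155725
The terms with intruder present sum to 0.066514, so
  P(intruder | barking) = 0.066514 / 0.155725 ≈ 0.4271

Now condition on the additional information:
Sum P(barking|·) weighted by the priors over both values of intruder:
  P(barking | passing raccoon) = 0.6922×0.88 + 0.847331×0.12
        = 0.609136 + 0.101680 = 0.710816
Keeping only the intruder-present terms gives 0.101680, so
  P(intruder | barking, passing raccoon) = 0.101680 / 0.710816 ≈ 0.1430
This is intercausal reasoning (explaining away): once passing raccoon accounts for the barking, intruder becomes less likely.

Pr(intruder | barking) ≈ 0.4271; Pr(intruder | barking, passing raccoon) ≈ 0.1430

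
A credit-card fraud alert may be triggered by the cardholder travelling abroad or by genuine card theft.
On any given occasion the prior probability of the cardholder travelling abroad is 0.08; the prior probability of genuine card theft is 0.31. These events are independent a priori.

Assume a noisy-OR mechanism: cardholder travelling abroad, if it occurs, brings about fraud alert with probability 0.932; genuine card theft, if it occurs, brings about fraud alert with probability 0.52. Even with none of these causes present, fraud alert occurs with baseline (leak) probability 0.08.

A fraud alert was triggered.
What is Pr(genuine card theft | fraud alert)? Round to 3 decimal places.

Pr(genuine card theft | fraud alert) ≈ 0.641

Under noisy-OR, P(fraud alert | causes) = 1 − (1−0.08)·∏(1−qᵢ) over the active causes.
Sum P(fraud alert|·) weighted by the priors over the 4 (cardholder travelling abroad, genuine card theft) configurations:
  P(fraud alert) = 0.08×0.92×0.69 + 0.5584×0.92×0.31 + 0.93744×0.08×0.69 + 0.969971×0.08×0.31
        = 0.050784 + 0.159256 + 0.051747 + 0.024055 = 0.285842
Configurations with genuine card theft contribute 0.183311, so
  P(genuine card theft | fraud alert) = 0.183311 / 0.285842 ≈ 0.641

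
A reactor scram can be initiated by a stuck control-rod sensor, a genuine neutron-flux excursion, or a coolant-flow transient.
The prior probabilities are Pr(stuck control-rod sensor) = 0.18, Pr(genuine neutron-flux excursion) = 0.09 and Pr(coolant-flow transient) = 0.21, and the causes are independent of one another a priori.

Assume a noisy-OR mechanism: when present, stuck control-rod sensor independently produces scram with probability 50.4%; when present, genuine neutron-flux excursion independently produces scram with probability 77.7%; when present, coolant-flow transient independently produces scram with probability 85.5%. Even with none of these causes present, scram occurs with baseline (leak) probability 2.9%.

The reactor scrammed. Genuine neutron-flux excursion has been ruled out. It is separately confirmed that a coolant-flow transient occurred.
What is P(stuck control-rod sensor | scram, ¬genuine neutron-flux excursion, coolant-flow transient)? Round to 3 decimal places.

Under noisy-OR, P(scram | causes) = 1 − (1−0.029)·∏(1−qᵢ) over the active causes.
By total probability over both values of stuck control-rod sensor:
  P(scram | ¬genuine neutron-flux excursion, coolant-flow transient) = 0.859205·0.82 + 0.930166·0.18
        = 0.704548 + 0.167430 = 0.871978
The terms with stuck control-rod sensor present sum to 0.167430, so
  P(stuck control-rod sensor | scram, ¬genuine neutron-flux excursion, coolant-flow transient) = 0.167430 / 0.871978 ≈ 0.192

P(stuck control-rod sensor | scram, ¬genuine neutron-flux excursion, coolant-flow transient) ≈ 0.192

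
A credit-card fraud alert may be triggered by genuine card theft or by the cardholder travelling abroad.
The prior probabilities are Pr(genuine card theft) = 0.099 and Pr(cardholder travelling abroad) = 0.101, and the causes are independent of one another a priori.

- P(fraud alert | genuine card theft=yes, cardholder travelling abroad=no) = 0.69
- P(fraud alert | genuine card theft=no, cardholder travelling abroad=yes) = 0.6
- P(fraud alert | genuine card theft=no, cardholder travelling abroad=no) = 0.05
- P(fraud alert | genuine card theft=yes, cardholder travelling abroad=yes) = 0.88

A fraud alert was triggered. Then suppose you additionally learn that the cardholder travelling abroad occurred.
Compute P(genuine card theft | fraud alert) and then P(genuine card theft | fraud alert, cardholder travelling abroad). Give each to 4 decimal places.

P(genuine card theft | fraud alert) ≈ 0.4247; P(genuine card theft | fraud alert, cardholder travelling abroad) ≈ 0.1388

Weight on genuine card theft=true, given the evidence: 0.061411 + 0.008799 = 0.070210
Denominator P(fraud alert): 0.05·0.901·0.899 + 0.6·0.901·0.101 + 0.69·0.099·0.899 + 0.88·0.099·0.101 = 0.165311
Posterior = 0.070210 / 0.165311 ≈ 0.4247

Now also conditioning on cardholder travelling abroad=true:
P(fraud alert | cardholder travelling abroad) = 0.6*0.901 + 0.88*0.099 = 0.540600 + 0.087120 = 0.627720
Of this, 0.087120 comes from 0.88*0.099 (the genuine card theft=true cases).
P(genuine card theft | fraud alert, cardholder travelling abroad) = 0.087120 / 0.627720 ≈ 0.1388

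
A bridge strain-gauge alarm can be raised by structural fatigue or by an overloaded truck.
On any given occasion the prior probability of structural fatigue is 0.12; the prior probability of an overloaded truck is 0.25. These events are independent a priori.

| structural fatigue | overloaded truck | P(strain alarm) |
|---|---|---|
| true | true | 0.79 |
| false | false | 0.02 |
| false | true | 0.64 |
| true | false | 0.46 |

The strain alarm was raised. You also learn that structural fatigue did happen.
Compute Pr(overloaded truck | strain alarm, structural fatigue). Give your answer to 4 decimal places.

By total probability over both values of overloaded truck:
  P(strain alarm | structural fatigue) = 0.46×0.75 + 0.79×0.25
        = 0.345000 + 0.197500 = 0.542500
Configurations with overloaded truck contribute 0.197500, so
  P(overloaded truck | strain alarm, structural fatigue) = 0.197500 / 0.542500 ≈ 0.3641

Pr(overloaded truck | strain alarm, structural fatigue) ≈ 0.3641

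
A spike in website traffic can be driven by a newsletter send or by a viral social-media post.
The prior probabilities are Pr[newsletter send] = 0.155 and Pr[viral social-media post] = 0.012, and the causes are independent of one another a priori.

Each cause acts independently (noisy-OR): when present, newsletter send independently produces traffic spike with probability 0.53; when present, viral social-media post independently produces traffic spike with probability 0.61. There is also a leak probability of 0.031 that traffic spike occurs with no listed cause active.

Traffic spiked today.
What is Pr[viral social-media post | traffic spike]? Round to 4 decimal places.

Pr[viral social-media post | traffic spike] ≈ 0.0669

Under noisy-OR, P(traffic spike | causes) = 1 − (1−0.031)·∏(1−qᵢ) over the active causes.
P(traffic spike) = 0.031×0.845×0.988 + 0.62209×0.845×0.012 + 0.54457×0.155×0.988 + 0.822382×0.155×0.012 = 0.025881 + 0.006308 + 0.083395 + 0.001530 = 0.117114
Of this, 0.007838 comes from 0.006308 + 0.001530 (the viral social-media post=true cases).
P(viral social-media post | traffic spike) = 0.007838 / 0.117114 ≈ 0.0669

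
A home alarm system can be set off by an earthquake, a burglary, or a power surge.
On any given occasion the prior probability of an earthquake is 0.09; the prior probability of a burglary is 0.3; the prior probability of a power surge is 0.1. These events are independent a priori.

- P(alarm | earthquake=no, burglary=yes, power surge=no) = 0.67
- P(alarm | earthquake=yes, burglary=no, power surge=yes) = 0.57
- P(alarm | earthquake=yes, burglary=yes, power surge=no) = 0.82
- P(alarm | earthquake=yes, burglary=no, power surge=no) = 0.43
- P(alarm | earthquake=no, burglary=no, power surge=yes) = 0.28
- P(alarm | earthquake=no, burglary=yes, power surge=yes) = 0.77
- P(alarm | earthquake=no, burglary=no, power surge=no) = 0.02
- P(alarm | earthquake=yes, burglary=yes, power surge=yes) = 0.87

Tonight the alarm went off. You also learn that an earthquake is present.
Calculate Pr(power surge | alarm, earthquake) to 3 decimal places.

Weight on power surge=true, given the evidence: 0.039900 + 0.026100 = 0.066000
Denominator P(alarm | earthquake): 0.43·0.7·0.9 + 0.57·0.7·0.1 + 0.82·0.3·0.9 + 0.87·0.3·0.1 = 0.558300
P(power surge | alarm, earthquake) = 0.066000/0.558300 ≈ 0.118

Pr(power surge | alarm, earthquake) ≈ 0.118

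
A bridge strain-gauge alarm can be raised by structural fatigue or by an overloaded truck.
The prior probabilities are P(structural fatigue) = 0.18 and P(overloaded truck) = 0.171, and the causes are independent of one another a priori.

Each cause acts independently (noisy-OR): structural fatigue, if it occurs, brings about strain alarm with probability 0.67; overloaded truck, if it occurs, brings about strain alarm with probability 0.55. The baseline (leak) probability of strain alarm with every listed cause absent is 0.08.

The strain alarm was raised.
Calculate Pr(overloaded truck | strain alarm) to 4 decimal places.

Pr(overloaded truck | strain alarm) ≈ 0.4072

Under noisy-OR, P(strain alarm | causes) = 1 − (1−0.08)·∏(1−qᵢ) over the active causes.
P(strain alarm) = 0.08*0.82*0.829 + 0.586*0.82*0.171 + 0.6964*0.18*0.829 + 0.86338*0.18*0.171 = 0.054382 + 0.082169 + 0.103917 + 0.026575 = 0.267043
Restricting to configurations with overloaded truck present: 0.082169 + 0.026575 = 0.108744.
Hence the posterior is 0.108744/0.267043 ≈ 0.4072.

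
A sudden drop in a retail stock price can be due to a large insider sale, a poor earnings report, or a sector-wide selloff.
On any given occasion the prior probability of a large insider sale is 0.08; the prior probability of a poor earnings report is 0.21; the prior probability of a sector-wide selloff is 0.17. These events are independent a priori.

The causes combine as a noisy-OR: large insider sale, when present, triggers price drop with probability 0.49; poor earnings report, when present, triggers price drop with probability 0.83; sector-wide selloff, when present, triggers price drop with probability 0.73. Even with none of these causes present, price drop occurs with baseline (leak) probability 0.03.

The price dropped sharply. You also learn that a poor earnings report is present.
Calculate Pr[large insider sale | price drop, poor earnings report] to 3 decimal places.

Pr[large insider sale | price drop, poor earnings report] ≈ 0.086

Under noisy-OR, P(price drop | causes) = 1 − (1−0.03)·∏(1−qᵢ) over the active causes.
Sum P(price drop|·) weighted by the priors over the 4 (large insider sale, sector-wide selloff) configurations:
  P(price drop | poor earnings report) = 0.8351·0.92·0.83 + 0.955477·0.92·0.17 + 0.915901·0.08·0.83 + 0.977293·0.08·0.17
        = 0.637682 + 0.149437 + 0.060816 + 0.013291 = 0.861226
Keeping only the large insider sale-present terms gives 0.074107, so
  P(large insider sale | price drop, poor earnings report) = 0.074107 / 0.861226 ≈ 0.086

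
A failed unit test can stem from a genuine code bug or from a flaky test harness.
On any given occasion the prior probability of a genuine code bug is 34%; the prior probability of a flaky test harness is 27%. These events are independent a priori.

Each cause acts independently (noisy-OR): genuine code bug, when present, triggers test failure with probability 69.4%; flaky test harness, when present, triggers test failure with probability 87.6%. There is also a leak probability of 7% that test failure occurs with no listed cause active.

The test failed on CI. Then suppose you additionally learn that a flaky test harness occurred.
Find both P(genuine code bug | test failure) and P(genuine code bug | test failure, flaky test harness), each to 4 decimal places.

P(genuine code bug | test failure) ≈ 0.5817; P(genuine code bug | test failure, flaky test harness) ≈ 0.3597

Under noisy-OR, P(test failure | causes) = 1 − (1−0.07)·∏(1−qᵢ) over the active causes.
Weight on genuine code bug=true, given the evidence: 0.177567 + 0.088561 = 0.266128
The normalizing constant is 0.07·0.66·0.73 + 0.88468·0.66·0.27 + 0.71542·0.34·0.73 + 0.964712·0.34·0.27 = 0.457504
Posterior = 0.266128 / 0.457504 ≈ 0.5817

Now also conditioning on flaky test harness=true:
For the numerator, keep only genuine code bug=true terms: 0.964712*0.34 = 0.328002
Normalizer over all consistent configurations: 0.88468*0.66 + 0.964712*0.34 = 0.911891
P(genuine code bug | test failure, flaky test harness) = 0.328002/0.911891 ≈ 0.3597
Conditioning on flaky test harness lowers the posterior on genuine code bug: the classic explaining-away effect in a common-effect structure.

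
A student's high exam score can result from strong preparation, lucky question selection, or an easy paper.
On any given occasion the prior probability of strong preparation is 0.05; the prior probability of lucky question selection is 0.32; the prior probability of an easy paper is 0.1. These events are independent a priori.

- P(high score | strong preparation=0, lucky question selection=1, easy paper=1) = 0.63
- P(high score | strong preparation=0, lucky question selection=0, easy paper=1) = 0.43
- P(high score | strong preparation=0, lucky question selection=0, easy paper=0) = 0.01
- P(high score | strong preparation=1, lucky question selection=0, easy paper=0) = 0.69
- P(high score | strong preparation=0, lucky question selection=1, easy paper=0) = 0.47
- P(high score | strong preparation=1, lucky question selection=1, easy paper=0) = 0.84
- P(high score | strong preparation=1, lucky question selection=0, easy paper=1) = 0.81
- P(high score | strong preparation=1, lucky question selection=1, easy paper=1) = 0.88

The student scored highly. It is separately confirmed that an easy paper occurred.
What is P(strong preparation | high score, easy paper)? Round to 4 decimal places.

P(strong preparation | high score, easy paper) ≈ 0.0815

Enumerate the 4 (strong preparation, lucky question selection) configurations and weight by the priors:
  P(high score | easy paper) = 0.43*0.95*0.68 + 0.63*0.95*0.32 + 0.81*0.05*0.68 + 0.88*0.05*0.32
        = 0.277780 + 0.191520 + 0.027540 + 0.014080 = 0.510920
Configurations with strong preparation contribute 0.041620, so
  P(strong preparation | high score, easy paper) = 0.041620 / 0.510920 ≈ 0.0815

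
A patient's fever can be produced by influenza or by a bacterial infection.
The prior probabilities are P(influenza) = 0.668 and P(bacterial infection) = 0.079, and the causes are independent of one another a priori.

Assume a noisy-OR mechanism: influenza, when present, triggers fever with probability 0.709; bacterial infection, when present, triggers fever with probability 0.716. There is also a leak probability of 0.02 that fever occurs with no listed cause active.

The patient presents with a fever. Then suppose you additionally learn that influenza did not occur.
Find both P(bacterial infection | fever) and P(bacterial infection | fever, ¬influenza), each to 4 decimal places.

P(bacterial infection | fever) ≈ 0.1314; P(bacterial infection | fever, ¬influenza) ≈ 0.7558

Under noisy-OR, P(fever | causes) = 1 − (1−0.02)·∏(1−qᵢ) over the active causes.
By total probability over the 4 (influenza, bacterial infection) configurations:
  P(fever) = 0.02·0.332·0.921 + 0.72168·0.332·0.079 + 0.71482·0.668·0.921 + 0.919009·0.668·0.079
        = 0.006115 + 0.018928 + 0.439777 + 0.048498 = 0.513318
Keeping only the bacterial infection-present terms gives 0.067426, so
  P(bacterial infection | fever) = 0.067426 / 0.513318 ≈ 0.1314

Now also conditioning on influenza≠true:
Weight on bacterial infection=true, given the evidence: 0.72168·0.079 = 0.057013
Denominator P(fever | ¬influenza): 0.02·0.921 + 0.72168·0.079 = 0.075433
Posterior = 0.057013 / 0.075433 ≈ 0.7558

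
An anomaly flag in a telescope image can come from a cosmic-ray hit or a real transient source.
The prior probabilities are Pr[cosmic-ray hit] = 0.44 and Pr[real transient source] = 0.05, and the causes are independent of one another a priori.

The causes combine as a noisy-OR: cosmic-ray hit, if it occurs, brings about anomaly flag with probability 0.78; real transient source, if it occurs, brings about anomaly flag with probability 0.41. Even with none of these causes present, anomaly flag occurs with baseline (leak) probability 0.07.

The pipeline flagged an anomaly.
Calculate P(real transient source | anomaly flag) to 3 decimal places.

P(real transient source | anomaly flag) ≈ 0.080

Under noisy-OR, P(anomaly flag | causes) = 1 − (1−0.07)·∏(1−qᵢ) over the active causes.
For the numerator, keep only real transient source=true terms: 0.012636 + 0.019344 = 0.031980
The normalizing constant is 0.07·0.56·0.95 + 0.4513·0.56·0.05 + 0.7954·0.44·0.95 + 0.879286·0.44·0.05 = 0.401697
Posterior = 0.031980 / 0.401697 ≈ 0.080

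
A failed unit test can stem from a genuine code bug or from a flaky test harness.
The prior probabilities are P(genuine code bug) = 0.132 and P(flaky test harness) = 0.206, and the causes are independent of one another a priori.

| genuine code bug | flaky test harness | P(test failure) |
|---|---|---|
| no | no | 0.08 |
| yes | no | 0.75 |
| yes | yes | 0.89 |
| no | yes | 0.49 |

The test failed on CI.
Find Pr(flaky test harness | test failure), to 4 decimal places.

Pr(flaky test harness | test failure) ≈ 0.4554

For the numerator, keep only flaky test harness=true terms: 0.087616 + 0.024201 = 0.111817
Denominator P(test failure): 0.08·0.868·0.794 + 0.49·0.868·0.206 + 0.75·0.132·0.794 + 0.89·0.132·0.206 = 0.245558
P(flaky test harness | test failure) = 0.111817/0.245558 ≈ 0.4554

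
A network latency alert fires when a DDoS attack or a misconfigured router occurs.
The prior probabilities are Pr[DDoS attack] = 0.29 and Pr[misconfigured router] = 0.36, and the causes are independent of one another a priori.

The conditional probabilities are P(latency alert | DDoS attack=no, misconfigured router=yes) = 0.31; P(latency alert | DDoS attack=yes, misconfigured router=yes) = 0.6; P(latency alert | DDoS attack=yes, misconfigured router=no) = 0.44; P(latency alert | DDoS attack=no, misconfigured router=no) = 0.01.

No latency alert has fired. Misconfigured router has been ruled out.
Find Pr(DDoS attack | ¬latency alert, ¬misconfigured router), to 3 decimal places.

P(¬latency alert | ¬misconfigured router) = 0.99*0.71 + 0.56*0.29 = 0.702900 + 0.162400 = 0.865300
Restricting to configurations with DDoS attack present: 0.56*0.29 = 0.162400.
P(DDoS attack | ¬latency alert, ¬misconfigured router) = 0.162400 / 0.865300 ≈ 0.188

Pr(DDoS attack | ¬latency alert, ¬misconfigured router) ≈ 0.188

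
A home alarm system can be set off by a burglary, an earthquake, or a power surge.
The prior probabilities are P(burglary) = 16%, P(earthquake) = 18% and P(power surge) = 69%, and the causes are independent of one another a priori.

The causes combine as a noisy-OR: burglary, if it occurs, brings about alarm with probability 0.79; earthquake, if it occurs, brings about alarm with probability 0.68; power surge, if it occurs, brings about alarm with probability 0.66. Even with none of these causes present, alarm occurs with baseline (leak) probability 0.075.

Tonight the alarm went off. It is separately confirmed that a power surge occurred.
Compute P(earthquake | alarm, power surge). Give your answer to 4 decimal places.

Under noisy-OR, P(alarm | causes) = 1 − (1−0.075)·∏(1−qᵢ) over the active causes.
P(alarm | power surge) = 0.6855·0.84·0.82 + 0.89936·0.84·0.18 + 0.933955·0.16·0.82 + 0.978866·0.16·0.18 = 0.472172 + 0.135983 + 0.122535 + 0.028191 = 0.758881
Restricting to configurations with earthquake present: 0.135983 + 0.028191 = 0.164174.
Hence the posterior is 0.164174/0.758881 ≈ 0.2163.

P(earthquake | alarm, power surge) ≈ 0.2163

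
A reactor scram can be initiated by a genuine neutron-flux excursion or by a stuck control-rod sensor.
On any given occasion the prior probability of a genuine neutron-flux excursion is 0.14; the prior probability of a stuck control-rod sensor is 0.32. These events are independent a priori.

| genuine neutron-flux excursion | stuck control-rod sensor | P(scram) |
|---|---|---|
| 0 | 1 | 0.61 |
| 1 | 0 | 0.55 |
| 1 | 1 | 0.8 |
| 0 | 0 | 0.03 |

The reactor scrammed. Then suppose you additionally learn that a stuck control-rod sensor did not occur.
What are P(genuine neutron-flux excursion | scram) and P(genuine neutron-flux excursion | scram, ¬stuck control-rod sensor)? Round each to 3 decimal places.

P(genuine neutron-flux excursion | scram) ≈ 0.322; P(genuine neutron-flux excursion | scram, ¬stuck control-rod sensor) ≈ 0.749

For the numerator, keep only genuine neutron-flux excursion=true terms: 0.052360 + 0.035840 = 0.088200
Denominator P(scram): 0.03×0.86×0.68 + 0.61×0.86×0.32 + 0.55×0.14×0.68 + 0.8×0.14×0.32 = 0.273616
P(genuine neutron-flux excursion | scram) = 0.088200/0.273616 ≈ 0.322

Now condition on the additional information:
Sum P(scram|·) weighted by the priors over both values of genuine neutron-flux excursion:
  P(scram | ¬stuck control-rod sensor) = 0.03·0.86 + 0.55·0.14
        = 0.025800 + 0.077000 = 0.102800
The terms with genuine neutron-flux excursion present sum to 0.077000, so
  P(genuine neutron-flux excursion | scram, ¬stuck control-rod sensor) = 0.077000 / 0.102800 ≈ 0.749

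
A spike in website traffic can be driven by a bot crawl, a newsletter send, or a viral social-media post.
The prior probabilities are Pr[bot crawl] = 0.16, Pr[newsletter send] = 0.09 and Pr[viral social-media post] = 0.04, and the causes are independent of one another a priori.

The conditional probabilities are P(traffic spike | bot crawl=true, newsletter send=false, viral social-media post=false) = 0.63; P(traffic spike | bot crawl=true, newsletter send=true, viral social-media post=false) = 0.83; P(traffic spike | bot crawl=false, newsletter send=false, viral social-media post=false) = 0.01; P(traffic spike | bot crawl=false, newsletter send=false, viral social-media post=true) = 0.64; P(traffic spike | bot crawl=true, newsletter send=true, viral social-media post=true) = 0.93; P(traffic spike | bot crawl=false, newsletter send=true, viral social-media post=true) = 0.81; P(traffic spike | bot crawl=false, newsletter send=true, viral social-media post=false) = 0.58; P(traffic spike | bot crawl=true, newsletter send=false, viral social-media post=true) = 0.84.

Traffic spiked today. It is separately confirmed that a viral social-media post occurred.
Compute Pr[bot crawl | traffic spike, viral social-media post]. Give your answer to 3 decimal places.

P(traffic spike | viral social-media post) = 0.64×0.84×0.91 + 0.81×0.84×0.09 + 0.84×0.16×0.91 + 0.93×0.16×0.09 = 0.489216 + 0.061236 + 0.122304 + 0.013392 = 0.686148
The bot crawl-present share is 0.122304 + 0.013392 = 0.135696.
So P(bot crawl | traffic spike, viral social-media post) = 0.135696/0.686148 ≈ 0.198.

Pr[bot crawl | traffic spike, viral social-media post] ≈ 0.198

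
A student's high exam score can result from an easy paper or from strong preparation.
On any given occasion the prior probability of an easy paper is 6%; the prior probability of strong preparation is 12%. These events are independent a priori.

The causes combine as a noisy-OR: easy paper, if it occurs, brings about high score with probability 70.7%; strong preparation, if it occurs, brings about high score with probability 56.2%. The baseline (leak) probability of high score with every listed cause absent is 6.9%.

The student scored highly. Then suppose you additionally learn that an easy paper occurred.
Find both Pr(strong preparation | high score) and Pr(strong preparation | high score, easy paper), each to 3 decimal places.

Under noisy-OR, P(high score | causes) = 1 − (1−0.069)·∏(1−qᵢ) over the active causes.
P(high score) = 0.069×0.94×0.88 + 0.592222×0.94×0.12 + 0.727217×0.06×0.88 + 0.880521×0.06×0.12 = 0.057077 + 0.066803 + 0.038397 + 0.006340 = 0.168617
Of this, 0.073143 comes from 0.066803 + 0.006340 (the strong preparation=true cases).
Hence the posterior is 0.073143/0.168617 ≈ 0.434.

With the extra evidence:
By total probability over both values of strong preparation:
  P(high score | easy paper) = 0.727217×0.88 + 0.880521×0.12
        = 0.639951 + 0.105663 = 0.745614
Keeping only the strong preparation-present terms gives 0.105663, so
  P(strong preparation | high score, easy paper) = 0.105663 / 0.745614 ≈ 0.142

Pr(strong preparation | high score) ≈ 0.434; Pr(strong preparation | high score, easy paper) ≈ 0.142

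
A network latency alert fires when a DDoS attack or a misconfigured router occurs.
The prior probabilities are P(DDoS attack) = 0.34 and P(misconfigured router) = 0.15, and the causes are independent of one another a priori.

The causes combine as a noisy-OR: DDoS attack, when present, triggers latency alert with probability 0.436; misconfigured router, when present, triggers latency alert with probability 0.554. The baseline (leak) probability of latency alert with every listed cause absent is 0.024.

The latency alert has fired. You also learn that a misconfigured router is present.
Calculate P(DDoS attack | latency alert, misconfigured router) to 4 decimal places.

P(DDoS attack | latency alert, misconfigured router) ≈ 0.4077

Under noisy-OR, P(latency alert | causes) = 1 − (1−0.024)·∏(1−qᵢ) over the active causes.
By total probability over both values of DDoS attack:
  P(latency alert | misconfigured router) = 0.564704*0.66 + 0.754493*0.34
        = 0.372705 + 0.256528 = 0.629233
The terms with DDoS attack present sum to 0.256528, so
  P(DDoS attack | latency alert, misconfigured router) = 0.256528 / 0.629233 ≈ 0.4077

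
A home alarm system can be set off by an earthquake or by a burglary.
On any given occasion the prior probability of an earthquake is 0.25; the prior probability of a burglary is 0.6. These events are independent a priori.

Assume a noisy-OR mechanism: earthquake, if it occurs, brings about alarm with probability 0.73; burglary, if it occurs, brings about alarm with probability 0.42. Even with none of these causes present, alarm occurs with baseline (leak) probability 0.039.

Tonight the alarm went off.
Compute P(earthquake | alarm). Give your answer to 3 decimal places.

Under noisy-OR, P(alarm | causes) = 1 − (1−0.039)·∏(1−qᵢ) over the active causes.
P(alarm) = 0.039*0.75*0.4 + 0.44262*0.75*0.6 + 0.74053*0.25*0.4 + 0.849507*0.25*0.6 = 0.011700 + 0.199179 + 0.074053 + 0.127426 = 0.412358
Restricting to configurations with earthquake present: 0.074053 + 0.127426 = 0.201479.
So P(earthquake | alarm) = 0.201479/0.412358 ≈ 0.489.

P(earthquake | alarm) ≈ 0.489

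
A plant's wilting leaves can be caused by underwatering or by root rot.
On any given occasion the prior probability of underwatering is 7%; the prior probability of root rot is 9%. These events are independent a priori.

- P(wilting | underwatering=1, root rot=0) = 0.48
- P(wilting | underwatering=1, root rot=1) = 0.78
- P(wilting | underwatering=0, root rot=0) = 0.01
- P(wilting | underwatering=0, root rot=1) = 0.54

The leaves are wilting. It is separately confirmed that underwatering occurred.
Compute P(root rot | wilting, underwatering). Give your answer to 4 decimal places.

P(wilting | underwatering) = 0.48*0.91 + 0.78*0.09 = 0.436800 + 0.070200 = 0.507000
Restricting to configurations with root rot present: 0.78*0.09 = 0.070200.
So P(root rot | wilting, underwatering) = 0.070200/0.507000 ≈ 0.1385.

P(root rot | wilting, underwatering) ≈ 0.1385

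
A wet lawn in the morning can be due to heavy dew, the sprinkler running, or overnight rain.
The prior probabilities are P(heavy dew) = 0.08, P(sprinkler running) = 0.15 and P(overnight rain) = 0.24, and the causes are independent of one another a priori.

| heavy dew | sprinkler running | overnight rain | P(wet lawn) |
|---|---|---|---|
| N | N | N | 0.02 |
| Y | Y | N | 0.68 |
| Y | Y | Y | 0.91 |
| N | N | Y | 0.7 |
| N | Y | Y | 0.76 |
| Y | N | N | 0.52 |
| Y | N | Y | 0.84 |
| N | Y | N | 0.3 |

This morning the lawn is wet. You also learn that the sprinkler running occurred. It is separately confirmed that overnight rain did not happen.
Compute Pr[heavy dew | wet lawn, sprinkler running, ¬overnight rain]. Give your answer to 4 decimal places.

Pr[heavy dew | wet lawn, sprinkler running, ¬overnight rain] ≈ 0.1646

Enumerate both values of heavy dew and weight by the priors:
  P(wet lawn | sprinkler running, ¬overnight rain) = 0.3×0.92 + 0.68×0.08
        = 0.276000 + 0.054400 = 0.330400
Keeping only the heavy dew-present terms gives 0.054400, so
  P(heavy dew | wet lawn, sprinkler running, ¬overnight rain) = 0.054400 / 0.330400 ≈ 0.1646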